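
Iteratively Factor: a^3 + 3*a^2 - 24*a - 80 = (a - 5)*(a^2 + 8*a + 16) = (a - 5)*(a + 4)*(a + 4)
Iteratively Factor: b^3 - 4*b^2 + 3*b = (b)*(b^2 - 4*b + 3) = b*(b - 3)*(b - 1)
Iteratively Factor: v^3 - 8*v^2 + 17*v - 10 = (v - 5)*(v^2 - 3*v + 2) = (v - 5)*(v - 2)*(v - 1)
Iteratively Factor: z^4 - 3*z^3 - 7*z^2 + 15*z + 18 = (z + 2)*(z^3 - 5*z^2 + 3*z + 9) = (z - 3)*(z + 2)*(z^2 - 2*z - 3) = (z - 3)^2*(z + 2)*(z + 1)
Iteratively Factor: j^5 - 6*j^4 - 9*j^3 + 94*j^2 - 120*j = (j)*(j^4 - 6*j^3 - 9*j^2 + 94*j - 120) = j*(j - 3)*(j^3 - 3*j^2 - 18*j + 40) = j*(j - 3)*(j + 4)*(j^2 - 7*j + 10) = j*(j - 5)*(j - 3)*(j + 4)*(j - 2)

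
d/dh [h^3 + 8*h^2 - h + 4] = 3*h^2 + 16*h - 1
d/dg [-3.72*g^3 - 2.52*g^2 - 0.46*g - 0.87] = -11.16*g^2 - 5.04*g - 0.46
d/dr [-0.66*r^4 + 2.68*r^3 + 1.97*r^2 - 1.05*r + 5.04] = -2.64*r^3 + 8.04*r^2 + 3.94*r - 1.05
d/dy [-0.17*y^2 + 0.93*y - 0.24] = 0.93 - 0.34*y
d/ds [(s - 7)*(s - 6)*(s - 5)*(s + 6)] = 4*s^3 - 36*s^2 - 2*s + 432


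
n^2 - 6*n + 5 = (n - 5)*(n - 1)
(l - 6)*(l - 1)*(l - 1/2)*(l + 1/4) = l^4 - 29*l^3/4 + 61*l^2/8 - 5*l/8 - 3/4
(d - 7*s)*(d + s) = d^2 - 6*d*s - 7*s^2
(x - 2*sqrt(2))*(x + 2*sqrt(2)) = x^2 - 8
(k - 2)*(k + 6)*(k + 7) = k^3 + 11*k^2 + 16*k - 84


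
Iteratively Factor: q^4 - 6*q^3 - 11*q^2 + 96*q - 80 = (q - 5)*(q^3 - q^2 - 16*q + 16) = (q - 5)*(q - 4)*(q^2 + 3*q - 4) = (q - 5)*(q - 4)*(q - 1)*(q + 4)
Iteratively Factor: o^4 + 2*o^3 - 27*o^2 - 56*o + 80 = (o - 5)*(o^3 + 7*o^2 + 8*o - 16) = (o - 5)*(o - 1)*(o^2 + 8*o + 16) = (o - 5)*(o - 1)*(o + 4)*(o + 4)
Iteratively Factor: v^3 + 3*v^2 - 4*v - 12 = (v - 2)*(v^2 + 5*v + 6) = (v - 2)*(v + 2)*(v + 3)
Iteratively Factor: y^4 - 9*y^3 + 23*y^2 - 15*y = (y - 5)*(y^3 - 4*y^2 + 3*y) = y*(y - 5)*(y^2 - 4*y + 3) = y*(y - 5)*(y - 1)*(y - 3)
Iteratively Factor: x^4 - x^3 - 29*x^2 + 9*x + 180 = (x - 5)*(x^3 + 4*x^2 - 9*x - 36) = (x - 5)*(x + 4)*(x^2 - 9) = (x - 5)*(x - 3)*(x + 4)*(x + 3)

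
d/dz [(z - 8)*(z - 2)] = 2*z - 10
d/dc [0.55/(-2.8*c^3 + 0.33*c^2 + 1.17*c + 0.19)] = (4.62*c^2 - 0.363*c - 0.6435)/(-2.8*c^3 + 0.33*c^2 + 1.17*c + 0.19)^2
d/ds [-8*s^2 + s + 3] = 1 - 16*s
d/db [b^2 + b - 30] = 2*b + 1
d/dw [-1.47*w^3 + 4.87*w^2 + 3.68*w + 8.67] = -4.41*w^2 + 9.74*w + 3.68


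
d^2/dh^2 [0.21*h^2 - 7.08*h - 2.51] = 0.420000000000000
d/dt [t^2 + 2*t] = 2*t + 2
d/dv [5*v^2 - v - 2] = 10*v - 1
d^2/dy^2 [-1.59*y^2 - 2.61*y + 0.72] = -3.18000000000000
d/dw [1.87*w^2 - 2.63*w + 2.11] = 3.74*w - 2.63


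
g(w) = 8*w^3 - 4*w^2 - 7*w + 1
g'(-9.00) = 2009.00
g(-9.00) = -6092.00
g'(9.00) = 1865.00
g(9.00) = 5446.00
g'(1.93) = 66.96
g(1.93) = 30.10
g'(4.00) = 345.00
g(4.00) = 421.00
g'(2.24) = 95.50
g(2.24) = 55.16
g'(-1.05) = 27.86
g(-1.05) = -5.32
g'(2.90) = 171.64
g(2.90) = 142.17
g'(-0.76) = 12.94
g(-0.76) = 0.50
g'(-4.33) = 477.61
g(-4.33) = -693.15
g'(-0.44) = 1.17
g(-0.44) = 2.62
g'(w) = 24*w^2 - 8*w - 7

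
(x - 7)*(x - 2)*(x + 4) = x^3 - 5*x^2 - 22*x + 56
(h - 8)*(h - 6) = h^2 - 14*h + 48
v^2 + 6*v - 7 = (v - 1)*(v + 7)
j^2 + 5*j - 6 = (j - 1)*(j + 6)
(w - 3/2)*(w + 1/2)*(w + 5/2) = w^3 + 3*w^2/2 - 13*w/4 - 15/8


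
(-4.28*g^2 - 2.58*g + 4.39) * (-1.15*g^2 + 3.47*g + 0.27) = 4.922*g^4 - 11.8846*g^3 - 15.1567*g^2 + 14.5367*g + 1.1853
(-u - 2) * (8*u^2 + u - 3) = -8*u^3 - 17*u^2 + u + 6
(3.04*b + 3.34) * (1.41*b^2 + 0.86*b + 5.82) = 4.2864*b^3 + 7.3238*b^2 + 20.5652*b + 19.4388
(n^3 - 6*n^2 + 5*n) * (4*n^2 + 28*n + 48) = 4*n^5 + 4*n^4 - 100*n^3 - 148*n^2 + 240*n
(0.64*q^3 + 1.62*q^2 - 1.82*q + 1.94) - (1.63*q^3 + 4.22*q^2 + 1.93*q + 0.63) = -0.99*q^3 - 2.6*q^2 - 3.75*q + 1.31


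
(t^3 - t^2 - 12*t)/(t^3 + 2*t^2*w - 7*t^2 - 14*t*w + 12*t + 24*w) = t*(t + 3)/(t^2 + 2*t*w - 3*t - 6*w)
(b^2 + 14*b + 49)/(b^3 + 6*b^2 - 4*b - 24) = (b^2 + 14*b + 49)/(b^3 + 6*b^2 - 4*b - 24)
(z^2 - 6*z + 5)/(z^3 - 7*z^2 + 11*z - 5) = 1/(z - 1)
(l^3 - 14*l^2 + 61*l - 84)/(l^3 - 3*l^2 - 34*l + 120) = (l^2 - 10*l + 21)/(l^2 + l - 30)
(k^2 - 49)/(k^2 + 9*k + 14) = (k - 7)/(k + 2)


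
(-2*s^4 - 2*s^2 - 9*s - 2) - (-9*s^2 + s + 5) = -2*s^4 + 7*s^2 - 10*s - 7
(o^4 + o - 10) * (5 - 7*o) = -7*o^5 + 5*o^4 - 7*o^2 + 75*o - 50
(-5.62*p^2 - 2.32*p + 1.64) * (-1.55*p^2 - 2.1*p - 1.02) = 8.711*p^4 + 15.398*p^3 + 8.0624*p^2 - 1.0776*p - 1.6728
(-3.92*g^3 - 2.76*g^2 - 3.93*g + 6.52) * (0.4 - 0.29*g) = 1.1368*g^4 - 0.7676*g^3 + 0.0357000000000001*g^2 - 3.4628*g + 2.608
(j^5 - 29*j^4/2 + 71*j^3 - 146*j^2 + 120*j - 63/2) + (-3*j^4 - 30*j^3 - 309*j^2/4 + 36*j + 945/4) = j^5 - 35*j^4/2 + 41*j^3 - 893*j^2/4 + 156*j + 819/4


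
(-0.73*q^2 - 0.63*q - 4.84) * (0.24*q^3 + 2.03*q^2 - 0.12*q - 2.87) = -0.1752*q^5 - 1.6331*q^4 - 2.3529*q^3 - 7.6545*q^2 + 2.3889*q + 13.8908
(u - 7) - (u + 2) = -9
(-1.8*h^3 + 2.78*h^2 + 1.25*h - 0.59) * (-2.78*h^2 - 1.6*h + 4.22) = 5.004*h^5 - 4.8484*h^4 - 15.519*h^3 + 11.3718*h^2 + 6.219*h - 2.4898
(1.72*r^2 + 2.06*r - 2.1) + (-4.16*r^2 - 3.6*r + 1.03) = -2.44*r^2 - 1.54*r - 1.07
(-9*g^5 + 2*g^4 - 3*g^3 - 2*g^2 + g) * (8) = -72*g^5 + 16*g^4 - 24*g^3 - 16*g^2 + 8*g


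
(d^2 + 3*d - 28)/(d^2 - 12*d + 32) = (d + 7)/(d - 8)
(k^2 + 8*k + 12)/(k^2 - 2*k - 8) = (k + 6)/(k - 4)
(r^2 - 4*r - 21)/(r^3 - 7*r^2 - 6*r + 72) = (r - 7)/(r^2 - 10*r + 24)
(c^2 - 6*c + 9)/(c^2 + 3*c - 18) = (c - 3)/(c + 6)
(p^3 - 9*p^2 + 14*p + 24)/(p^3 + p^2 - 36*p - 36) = (p - 4)/(p + 6)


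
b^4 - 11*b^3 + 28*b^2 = b^2*(b - 7)*(b - 4)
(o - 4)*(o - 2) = o^2 - 6*o + 8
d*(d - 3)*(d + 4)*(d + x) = d^4 + d^3*x + d^3 + d^2*x - 12*d^2 - 12*d*x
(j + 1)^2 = j^2 + 2*j + 1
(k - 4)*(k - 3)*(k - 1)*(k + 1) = k^4 - 7*k^3 + 11*k^2 + 7*k - 12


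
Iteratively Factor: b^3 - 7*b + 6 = (b + 3)*(b^2 - 3*b + 2) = (b - 1)*(b + 3)*(b - 2)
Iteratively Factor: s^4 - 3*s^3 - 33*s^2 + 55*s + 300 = (s + 3)*(s^3 - 6*s^2 - 15*s + 100) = (s + 3)*(s + 4)*(s^2 - 10*s + 25) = (s - 5)*(s + 3)*(s + 4)*(s - 5)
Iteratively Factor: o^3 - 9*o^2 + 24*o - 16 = (o - 1)*(o^2 - 8*o + 16) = (o - 4)*(o - 1)*(o - 4)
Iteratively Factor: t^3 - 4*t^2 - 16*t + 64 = (t - 4)*(t^2 - 16) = (t - 4)*(t + 4)*(t - 4)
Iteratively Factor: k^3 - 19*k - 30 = (k + 2)*(k^2 - 2*k - 15) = (k + 2)*(k + 3)*(k - 5)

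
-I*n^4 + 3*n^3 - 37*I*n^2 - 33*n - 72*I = (n - 3*I)^2*(n + 8*I)*(-I*n + 1)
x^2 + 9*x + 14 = (x + 2)*(x + 7)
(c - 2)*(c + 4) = c^2 + 2*c - 8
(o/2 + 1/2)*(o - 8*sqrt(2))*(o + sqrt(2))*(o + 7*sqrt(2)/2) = o^4/2 - 7*sqrt(2)*o^3/4 + o^3/2 - 65*o^2/2 - 7*sqrt(2)*o^2/4 - 28*sqrt(2)*o - 65*o/2 - 28*sqrt(2)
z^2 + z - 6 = (z - 2)*(z + 3)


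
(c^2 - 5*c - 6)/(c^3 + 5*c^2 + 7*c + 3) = (c - 6)/(c^2 + 4*c + 3)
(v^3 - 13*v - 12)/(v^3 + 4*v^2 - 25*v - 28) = (v + 3)/(v + 7)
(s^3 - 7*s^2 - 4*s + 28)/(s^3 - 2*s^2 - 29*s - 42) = (s - 2)/(s + 3)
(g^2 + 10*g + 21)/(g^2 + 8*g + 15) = (g + 7)/(g + 5)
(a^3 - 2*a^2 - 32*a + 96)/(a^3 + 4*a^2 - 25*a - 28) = (a^2 + 2*a - 24)/(a^2 + 8*a + 7)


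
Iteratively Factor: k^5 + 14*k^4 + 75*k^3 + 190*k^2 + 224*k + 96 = (k + 4)*(k^4 + 10*k^3 + 35*k^2 + 50*k + 24) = (k + 3)*(k + 4)*(k^3 + 7*k^2 + 14*k + 8) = (k + 3)*(k + 4)^2*(k^2 + 3*k + 2) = (k + 2)*(k + 3)*(k + 4)^2*(k + 1)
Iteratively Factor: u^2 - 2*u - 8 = (u - 4)*(u + 2)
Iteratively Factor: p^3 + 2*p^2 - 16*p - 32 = (p - 4)*(p^2 + 6*p + 8) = (p - 4)*(p + 2)*(p + 4)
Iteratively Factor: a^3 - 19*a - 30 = (a - 5)*(a^2 + 5*a + 6) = (a - 5)*(a + 3)*(a + 2)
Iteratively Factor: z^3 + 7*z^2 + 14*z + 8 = (z + 1)*(z^2 + 6*z + 8) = (z + 1)*(z + 2)*(z + 4)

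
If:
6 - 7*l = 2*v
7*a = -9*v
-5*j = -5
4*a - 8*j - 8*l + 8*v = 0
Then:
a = -26/7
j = 1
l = 2/63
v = 26/9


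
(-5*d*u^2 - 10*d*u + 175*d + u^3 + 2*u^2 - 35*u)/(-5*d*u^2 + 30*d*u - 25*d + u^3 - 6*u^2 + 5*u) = (u + 7)/(u - 1)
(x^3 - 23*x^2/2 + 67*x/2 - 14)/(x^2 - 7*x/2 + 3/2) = (x^2 - 11*x + 28)/(x - 3)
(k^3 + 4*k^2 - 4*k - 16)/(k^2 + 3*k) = (k^3 + 4*k^2 - 4*k - 16)/(k*(k + 3))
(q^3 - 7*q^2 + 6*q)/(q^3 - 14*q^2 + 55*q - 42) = q/(q - 7)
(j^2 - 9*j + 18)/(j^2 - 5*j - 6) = (j - 3)/(j + 1)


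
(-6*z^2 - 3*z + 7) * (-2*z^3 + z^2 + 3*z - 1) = 12*z^5 - 35*z^3 + 4*z^2 + 24*z - 7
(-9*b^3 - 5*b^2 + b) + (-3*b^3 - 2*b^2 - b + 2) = -12*b^3 - 7*b^2 + 2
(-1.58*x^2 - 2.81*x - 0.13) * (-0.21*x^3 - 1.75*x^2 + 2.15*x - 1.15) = 0.3318*x^5 + 3.3551*x^4 + 1.5478*x^3 - 3.997*x^2 + 2.952*x + 0.1495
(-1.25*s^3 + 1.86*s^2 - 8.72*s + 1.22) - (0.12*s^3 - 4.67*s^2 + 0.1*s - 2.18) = -1.37*s^3 + 6.53*s^2 - 8.82*s + 3.4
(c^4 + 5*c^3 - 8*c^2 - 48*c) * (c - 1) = c^5 + 4*c^4 - 13*c^3 - 40*c^2 + 48*c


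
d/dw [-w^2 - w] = -2*w - 1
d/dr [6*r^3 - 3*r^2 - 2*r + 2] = 18*r^2 - 6*r - 2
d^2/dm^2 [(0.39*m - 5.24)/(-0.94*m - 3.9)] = 12.119608/(0.94*m + 3.9)^3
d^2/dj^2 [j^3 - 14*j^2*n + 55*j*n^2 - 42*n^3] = 6*j - 28*n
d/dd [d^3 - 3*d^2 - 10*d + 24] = 3*d^2 - 6*d - 10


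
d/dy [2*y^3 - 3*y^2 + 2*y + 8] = 6*y^2 - 6*y + 2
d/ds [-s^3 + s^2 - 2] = s*(2 - 3*s)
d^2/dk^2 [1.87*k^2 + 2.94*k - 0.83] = 3.74000000000000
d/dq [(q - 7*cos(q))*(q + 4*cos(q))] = 3*q*sin(q) + 2*q + 28*sin(2*q) - 3*cos(q)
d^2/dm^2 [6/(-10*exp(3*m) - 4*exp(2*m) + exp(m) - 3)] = 6*(-2*(30*exp(2*m) + 8*exp(m) - 1)^2*exp(m) + (90*exp(2*m) + 16*exp(m) - 1)*(10*exp(3*m) + 4*exp(2*m) - exp(m) + 3))*exp(m)/(10*exp(3*m) + 4*exp(2*m) - exp(m) + 3)^3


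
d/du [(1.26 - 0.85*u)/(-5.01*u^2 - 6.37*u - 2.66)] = (-4.2585*u^2 + 12.6252*u + 10.2872)/(25.1001*u^4 + 63.8274*u^3 + 67.2301*u^2 + 33.8884*u + 7.0756)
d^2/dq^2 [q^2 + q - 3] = 2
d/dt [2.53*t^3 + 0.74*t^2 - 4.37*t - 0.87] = 7.59*t^2 + 1.48*t - 4.37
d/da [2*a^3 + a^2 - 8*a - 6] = 6*a^2 + 2*a - 8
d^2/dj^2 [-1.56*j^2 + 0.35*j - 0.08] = -3.12000000000000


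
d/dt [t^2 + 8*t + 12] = 2*t + 8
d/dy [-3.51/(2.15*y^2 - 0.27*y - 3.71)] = (15.093*y - 0.9477)/(-2.15*y^2 + 0.27*y + 3.71)^2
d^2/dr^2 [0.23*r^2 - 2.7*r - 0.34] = 0.460000000000000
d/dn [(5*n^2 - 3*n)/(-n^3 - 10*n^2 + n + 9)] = (n*(5*n - 3)*(3*n^2 + 20*n - 1) + (3 - 10*n)*(n^3 + 10*n^2 - n - 9))/(n^3 + 10*n^2 - n - 9)^2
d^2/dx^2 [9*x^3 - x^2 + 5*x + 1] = 54*x - 2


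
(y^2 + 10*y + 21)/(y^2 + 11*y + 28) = (y + 3)/(y + 4)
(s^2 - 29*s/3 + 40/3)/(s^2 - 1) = (3*s^2 - 29*s + 40)/(3*(s^2 - 1))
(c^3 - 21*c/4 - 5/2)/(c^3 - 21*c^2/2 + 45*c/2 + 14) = (c^2 - c/2 - 5)/(c^2 - 11*c + 28)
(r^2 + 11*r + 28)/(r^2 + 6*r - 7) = (r + 4)/(r - 1)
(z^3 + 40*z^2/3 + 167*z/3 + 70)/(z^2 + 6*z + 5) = (z^2 + 25*z/3 + 14)/(z + 1)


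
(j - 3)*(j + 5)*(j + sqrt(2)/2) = j^3 + sqrt(2)*j^2/2 + 2*j^2 - 15*j + sqrt(2)*j - 15*sqrt(2)/2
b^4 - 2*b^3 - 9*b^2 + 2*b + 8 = (b - 4)*(b - 1)*(b + 1)*(b + 2)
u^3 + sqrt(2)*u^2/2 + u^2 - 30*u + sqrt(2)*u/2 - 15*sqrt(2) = (u - 5)*(u + 6)*(u + sqrt(2)/2)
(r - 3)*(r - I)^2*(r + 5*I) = r^4 - 3*r^3 + 3*I*r^3 + 9*r^2 - 9*I*r^2 - 27*r - 5*I*r + 15*I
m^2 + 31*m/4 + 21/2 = (m + 7/4)*(m + 6)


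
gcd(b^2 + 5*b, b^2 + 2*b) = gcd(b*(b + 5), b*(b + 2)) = b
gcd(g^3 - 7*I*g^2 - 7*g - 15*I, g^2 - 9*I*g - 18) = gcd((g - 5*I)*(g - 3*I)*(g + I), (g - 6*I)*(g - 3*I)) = g - 3*I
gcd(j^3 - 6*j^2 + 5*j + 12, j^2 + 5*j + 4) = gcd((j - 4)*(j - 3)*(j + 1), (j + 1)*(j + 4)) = j + 1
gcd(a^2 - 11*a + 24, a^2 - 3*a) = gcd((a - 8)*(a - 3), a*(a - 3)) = a - 3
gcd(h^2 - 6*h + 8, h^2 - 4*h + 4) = h - 2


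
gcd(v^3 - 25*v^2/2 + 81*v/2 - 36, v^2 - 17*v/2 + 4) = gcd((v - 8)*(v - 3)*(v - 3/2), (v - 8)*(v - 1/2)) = v - 8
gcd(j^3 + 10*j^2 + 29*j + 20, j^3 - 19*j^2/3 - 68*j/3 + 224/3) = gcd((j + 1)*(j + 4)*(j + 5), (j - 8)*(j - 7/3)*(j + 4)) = j + 4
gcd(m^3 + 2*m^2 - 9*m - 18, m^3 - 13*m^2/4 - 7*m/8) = 1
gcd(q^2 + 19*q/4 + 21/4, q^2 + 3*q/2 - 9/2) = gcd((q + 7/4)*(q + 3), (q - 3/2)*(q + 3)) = q + 3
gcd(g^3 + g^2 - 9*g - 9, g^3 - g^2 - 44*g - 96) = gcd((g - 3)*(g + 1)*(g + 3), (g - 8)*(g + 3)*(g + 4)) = g + 3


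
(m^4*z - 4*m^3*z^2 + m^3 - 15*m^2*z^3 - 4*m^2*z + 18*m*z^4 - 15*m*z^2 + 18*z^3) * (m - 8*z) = m^5*z - 12*m^4*z^2 + m^4 + 17*m^3*z^3 - 12*m^3*z + 138*m^2*z^4 + 17*m^2*z^2 - 144*m*z^5 + 138*m*z^3 - 144*z^4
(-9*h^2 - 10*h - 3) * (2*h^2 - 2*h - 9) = -18*h^4 - 2*h^3 + 95*h^2 + 96*h + 27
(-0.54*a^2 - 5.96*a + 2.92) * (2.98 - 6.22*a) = 3.3588*a^3 + 35.462*a^2 - 35.9232*a + 8.7016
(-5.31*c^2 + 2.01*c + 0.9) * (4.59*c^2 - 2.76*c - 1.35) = -24.3729*c^4 + 23.8815*c^3 + 5.7519*c^2 - 5.1975*c - 1.215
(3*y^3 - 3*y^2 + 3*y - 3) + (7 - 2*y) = 3*y^3 - 3*y^2 + y + 4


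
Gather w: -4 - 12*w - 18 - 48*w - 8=-60*w - 30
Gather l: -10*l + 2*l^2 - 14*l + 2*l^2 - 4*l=4*l^2 - 28*l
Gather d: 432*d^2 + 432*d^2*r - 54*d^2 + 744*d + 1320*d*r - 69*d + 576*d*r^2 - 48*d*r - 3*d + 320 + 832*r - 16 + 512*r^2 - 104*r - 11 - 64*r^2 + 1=d^2*(432*r + 378) + d*(576*r^2 + 1272*r + 672) + 448*r^2 + 728*r + 294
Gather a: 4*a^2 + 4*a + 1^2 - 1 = 4*a^2 + 4*a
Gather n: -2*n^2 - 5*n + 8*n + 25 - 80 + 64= -2*n^2 + 3*n + 9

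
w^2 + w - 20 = (w - 4)*(w + 5)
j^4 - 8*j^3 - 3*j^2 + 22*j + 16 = (j - 8)*(j - 2)*(j + 1)^2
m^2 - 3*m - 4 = (m - 4)*(m + 1)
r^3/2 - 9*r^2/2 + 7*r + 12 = (r/2 + 1/2)*(r - 6)*(r - 4)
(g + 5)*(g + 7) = g^2 + 12*g + 35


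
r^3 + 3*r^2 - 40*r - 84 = (r - 6)*(r + 2)*(r + 7)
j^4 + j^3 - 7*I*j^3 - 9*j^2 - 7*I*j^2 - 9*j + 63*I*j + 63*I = (j - 3)*(j + 1)*(j + 3)*(j - 7*I)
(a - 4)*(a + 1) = a^2 - 3*a - 4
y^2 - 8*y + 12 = (y - 6)*(y - 2)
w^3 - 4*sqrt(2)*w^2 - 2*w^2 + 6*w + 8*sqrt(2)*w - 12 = (w - 2)*(w - 3*sqrt(2))*(w - sqrt(2))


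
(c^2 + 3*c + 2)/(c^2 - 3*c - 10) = (c + 1)/(c - 5)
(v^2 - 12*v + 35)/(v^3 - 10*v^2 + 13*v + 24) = (v^2 - 12*v + 35)/(v^3 - 10*v^2 + 13*v + 24)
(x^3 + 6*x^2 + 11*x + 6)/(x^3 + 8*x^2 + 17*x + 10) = (x + 3)/(x + 5)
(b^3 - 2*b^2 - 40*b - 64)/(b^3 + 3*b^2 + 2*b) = (b^2 - 4*b - 32)/(b*(b + 1))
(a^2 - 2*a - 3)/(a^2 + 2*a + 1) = (a - 3)/(a + 1)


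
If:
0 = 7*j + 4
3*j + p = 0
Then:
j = -4/7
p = 12/7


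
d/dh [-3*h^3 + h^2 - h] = -9*h^2 + 2*h - 1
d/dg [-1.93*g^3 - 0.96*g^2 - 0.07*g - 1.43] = -5.79*g^2 - 1.92*g - 0.07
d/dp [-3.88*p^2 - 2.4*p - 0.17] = -7.76*p - 2.4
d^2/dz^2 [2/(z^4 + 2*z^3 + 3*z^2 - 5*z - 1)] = 4*(-3*(2*z^2 + 2*z + 1)*(z^4 + 2*z^3 + 3*z^2 - 5*z - 1) + (4*z^3 + 6*z^2 + 6*z - 5)^2)/(z^4 + 2*z^3 + 3*z^2 - 5*z - 1)^3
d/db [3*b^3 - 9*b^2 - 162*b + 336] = 9*b^2 - 18*b - 162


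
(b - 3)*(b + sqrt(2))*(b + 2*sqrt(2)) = b^3 - 3*b^2 + 3*sqrt(2)*b^2 - 9*sqrt(2)*b + 4*b - 12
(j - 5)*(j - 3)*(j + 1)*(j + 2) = j^4 - 5*j^3 - 7*j^2 + 29*j + 30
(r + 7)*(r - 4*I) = r^2 + 7*r - 4*I*r - 28*I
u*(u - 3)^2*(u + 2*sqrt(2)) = u^4 - 6*u^3 + 2*sqrt(2)*u^3 - 12*sqrt(2)*u^2 + 9*u^2 + 18*sqrt(2)*u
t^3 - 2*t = t*(t - sqrt(2))*(t + sqrt(2))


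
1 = 1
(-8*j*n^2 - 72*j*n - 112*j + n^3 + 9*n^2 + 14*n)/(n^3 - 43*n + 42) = (-8*j*n - 16*j + n^2 + 2*n)/(n^2 - 7*n + 6)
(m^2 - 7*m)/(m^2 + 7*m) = (m - 7)/(m + 7)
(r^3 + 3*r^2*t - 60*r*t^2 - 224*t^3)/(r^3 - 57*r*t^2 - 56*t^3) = (r + 4*t)/(r + t)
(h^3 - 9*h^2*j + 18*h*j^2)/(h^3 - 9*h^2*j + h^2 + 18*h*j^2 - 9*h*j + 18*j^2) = h/(h + 1)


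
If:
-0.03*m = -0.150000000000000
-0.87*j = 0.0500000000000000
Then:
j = -0.06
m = 5.00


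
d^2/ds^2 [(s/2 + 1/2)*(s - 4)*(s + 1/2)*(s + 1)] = 6*s^2 - 9*s/2 - 8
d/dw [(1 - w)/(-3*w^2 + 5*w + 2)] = (3*w^2 - 5*w - (w - 1)*(6*w - 5) - 2)/(-3*w^2 + 5*w + 2)^2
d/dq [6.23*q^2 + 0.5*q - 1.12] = 12.46*q + 0.5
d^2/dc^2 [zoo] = 0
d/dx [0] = 0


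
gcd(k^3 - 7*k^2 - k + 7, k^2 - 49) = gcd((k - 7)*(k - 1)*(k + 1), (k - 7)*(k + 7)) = k - 7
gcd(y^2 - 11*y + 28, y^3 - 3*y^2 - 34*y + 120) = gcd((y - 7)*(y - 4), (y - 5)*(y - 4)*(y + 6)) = y - 4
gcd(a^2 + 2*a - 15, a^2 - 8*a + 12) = 1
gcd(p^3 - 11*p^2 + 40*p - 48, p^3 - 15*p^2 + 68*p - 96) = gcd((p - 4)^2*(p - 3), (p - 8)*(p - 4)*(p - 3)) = p^2 - 7*p + 12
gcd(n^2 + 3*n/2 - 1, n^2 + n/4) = 1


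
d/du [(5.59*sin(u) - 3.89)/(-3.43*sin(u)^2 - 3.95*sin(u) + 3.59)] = (19.1737*sin(u)^2 - 26.6854*sin(u) + 4.7026)*cos(u)/(11.7649*sin(u)^4 + 27.097*sin(u)^3 - 9.0249*sin(u)^2 - 28.361*sin(u) + 12.8881)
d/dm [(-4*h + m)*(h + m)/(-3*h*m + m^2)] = h^2*(-12*h + 8*m)/(m^2*(9*h^2 - 6*h*m + m^2))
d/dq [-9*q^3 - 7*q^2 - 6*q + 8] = -27*q^2 - 14*q - 6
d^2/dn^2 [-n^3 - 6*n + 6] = -6*n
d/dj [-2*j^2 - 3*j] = -4*j - 3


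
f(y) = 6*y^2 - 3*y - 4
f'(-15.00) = -183.00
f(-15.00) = 1391.00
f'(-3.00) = -39.00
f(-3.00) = 59.00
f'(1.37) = 13.44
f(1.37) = 3.15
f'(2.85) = 31.20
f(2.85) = 36.18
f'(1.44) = 14.28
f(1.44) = 4.12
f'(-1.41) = -19.92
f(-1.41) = 12.16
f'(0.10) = -1.80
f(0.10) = -4.24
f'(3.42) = 38.04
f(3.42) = 55.92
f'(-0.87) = -13.44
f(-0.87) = 3.15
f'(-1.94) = -26.28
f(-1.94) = 24.40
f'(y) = 12*y - 3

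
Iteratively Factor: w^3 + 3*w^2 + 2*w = (w + 2)*(w^2 + w) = w*(w + 2)*(w + 1)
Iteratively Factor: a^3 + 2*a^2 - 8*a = (a + 4)*(a^2 - 2*a) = a*(a + 4)*(a - 2)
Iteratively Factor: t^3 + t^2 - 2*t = (t)*(t^2 + t - 2) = t*(t + 2)*(t - 1)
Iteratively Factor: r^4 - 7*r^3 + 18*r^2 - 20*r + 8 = (r - 2)*(r^3 - 5*r^2 + 8*r - 4) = (r - 2)^2*(r^2 - 3*r + 2) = (r - 2)^2*(r - 1)*(r - 2)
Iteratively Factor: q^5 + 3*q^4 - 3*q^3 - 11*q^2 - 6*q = (q + 1)*(q^4 + 2*q^3 - 5*q^2 - 6*q) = (q + 1)^2*(q^3 + q^2 - 6*q) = (q - 2)*(q + 1)^2*(q^2 + 3*q) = (q - 2)*(q + 1)^2*(q + 3)*(q)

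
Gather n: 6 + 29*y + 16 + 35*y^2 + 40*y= 35*y^2 + 69*y + 22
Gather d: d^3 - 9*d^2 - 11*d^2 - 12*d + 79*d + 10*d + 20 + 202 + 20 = d^3 - 20*d^2 + 77*d + 242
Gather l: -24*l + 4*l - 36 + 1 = -20*l - 35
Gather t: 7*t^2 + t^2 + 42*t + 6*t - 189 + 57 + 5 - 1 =8*t^2 + 48*t - 128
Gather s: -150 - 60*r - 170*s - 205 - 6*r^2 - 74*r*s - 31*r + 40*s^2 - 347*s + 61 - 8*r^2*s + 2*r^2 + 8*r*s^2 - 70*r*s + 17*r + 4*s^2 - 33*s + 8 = -4*r^2 - 74*r + s^2*(8*r + 44) + s*(-8*r^2 - 144*r - 550) - 286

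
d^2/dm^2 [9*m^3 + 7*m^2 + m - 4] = 54*m + 14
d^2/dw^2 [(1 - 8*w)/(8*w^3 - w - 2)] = 2*((8*w - 1)*(24*w^2 - 1)^2 + 8*(24*w^2 + 3*w*(8*w - 1) - 1)*(-8*w^3 + w + 2))/(-8*w^3 + w + 2)^3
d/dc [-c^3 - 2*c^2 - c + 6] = -3*c^2 - 4*c - 1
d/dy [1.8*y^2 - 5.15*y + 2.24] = 3.6*y - 5.15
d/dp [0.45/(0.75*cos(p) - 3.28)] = 0.3375*sin(p)/(0.75*cos(p) - 3.28)^2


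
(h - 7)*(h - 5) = h^2 - 12*h + 35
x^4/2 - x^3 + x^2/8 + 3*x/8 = x*(x/2 + 1/4)*(x - 3/2)*(x - 1)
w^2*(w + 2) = w^3 + 2*w^2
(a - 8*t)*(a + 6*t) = a^2 - 2*a*t - 48*t^2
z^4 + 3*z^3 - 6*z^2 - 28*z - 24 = (z - 3)*(z + 2)^3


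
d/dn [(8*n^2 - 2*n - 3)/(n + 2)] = (8*n^2 + 32*n - 1)/(n^2 + 4*n + 4)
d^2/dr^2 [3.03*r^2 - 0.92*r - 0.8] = 6.06000000000000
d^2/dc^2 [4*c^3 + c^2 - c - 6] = 24*c + 2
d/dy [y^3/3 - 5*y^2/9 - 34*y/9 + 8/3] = y^2 - 10*y/9 - 34/9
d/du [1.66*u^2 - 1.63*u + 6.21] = 3.32*u - 1.63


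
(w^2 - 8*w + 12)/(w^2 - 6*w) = (w - 2)/w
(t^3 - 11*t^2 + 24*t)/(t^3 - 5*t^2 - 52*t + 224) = t*(t - 3)/(t^2 + 3*t - 28)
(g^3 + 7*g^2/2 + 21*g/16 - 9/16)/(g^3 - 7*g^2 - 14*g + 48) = (g^2 + g/2 - 3/16)/(g^2 - 10*g + 16)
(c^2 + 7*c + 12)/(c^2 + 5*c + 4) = (c + 3)/(c + 1)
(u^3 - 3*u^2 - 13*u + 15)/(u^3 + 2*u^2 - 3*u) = (u - 5)/u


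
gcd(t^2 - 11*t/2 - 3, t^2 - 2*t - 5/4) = t + 1/2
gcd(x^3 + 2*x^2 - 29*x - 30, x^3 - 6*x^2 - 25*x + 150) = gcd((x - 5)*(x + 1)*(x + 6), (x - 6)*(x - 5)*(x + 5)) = x - 5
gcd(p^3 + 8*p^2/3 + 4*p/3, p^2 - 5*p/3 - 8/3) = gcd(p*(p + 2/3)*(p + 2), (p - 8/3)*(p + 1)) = 1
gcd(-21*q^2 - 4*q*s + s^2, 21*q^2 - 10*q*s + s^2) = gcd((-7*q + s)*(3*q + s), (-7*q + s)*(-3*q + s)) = 7*q - s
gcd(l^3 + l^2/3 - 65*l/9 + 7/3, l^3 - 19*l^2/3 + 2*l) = l - 1/3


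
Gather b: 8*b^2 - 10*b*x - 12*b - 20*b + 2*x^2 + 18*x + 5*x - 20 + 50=8*b^2 + b*(-10*x - 32) + 2*x^2 + 23*x + 30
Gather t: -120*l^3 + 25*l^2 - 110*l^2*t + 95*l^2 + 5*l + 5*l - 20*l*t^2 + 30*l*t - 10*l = -120*l^3 + 120*l^2 - 20*l*t^2 + t*(-110*l^2 + 30*l)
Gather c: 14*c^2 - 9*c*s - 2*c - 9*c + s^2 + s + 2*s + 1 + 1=14*c^2 + c*(-9*s - 11) + s^2 + 3*s + 2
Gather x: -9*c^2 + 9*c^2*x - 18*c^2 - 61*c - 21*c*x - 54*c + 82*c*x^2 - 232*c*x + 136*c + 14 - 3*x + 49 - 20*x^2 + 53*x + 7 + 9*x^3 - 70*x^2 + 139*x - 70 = -27*c^2 + 21*c + 9*x^3 + x^2*(82*c - 90) + x*(9*c^2 - 253*c + 189)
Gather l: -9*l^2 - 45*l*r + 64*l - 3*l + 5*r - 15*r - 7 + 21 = -9*l^2 + l*(61 - 45*r) - 10*r + 14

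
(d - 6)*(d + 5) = d^2 - d - 30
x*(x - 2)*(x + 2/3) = x^3 - 4*x^2/3 - 4*x/3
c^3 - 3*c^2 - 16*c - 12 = (c - 6)*(c + 1)*(c + 2)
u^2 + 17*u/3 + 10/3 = (u + 2/3)*(u + 5)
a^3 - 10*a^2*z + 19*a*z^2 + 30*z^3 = (a - 6*z)*(a - 5*z)*(a + z)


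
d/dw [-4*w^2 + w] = 1 - 8*w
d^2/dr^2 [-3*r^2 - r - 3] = -6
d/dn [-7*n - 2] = -7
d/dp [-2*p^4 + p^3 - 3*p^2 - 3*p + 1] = -8*p^3 + 3*p^2 - 6*p - 3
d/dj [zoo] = 0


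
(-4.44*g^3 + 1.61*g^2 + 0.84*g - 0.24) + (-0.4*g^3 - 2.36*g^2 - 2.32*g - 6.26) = -4.84*g^3 - 0.75*g^2 - 1.48*g - 6.5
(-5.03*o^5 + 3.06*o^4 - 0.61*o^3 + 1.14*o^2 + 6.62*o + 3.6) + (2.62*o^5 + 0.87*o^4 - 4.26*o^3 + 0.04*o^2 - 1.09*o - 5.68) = -2.41*o^5 + 3.93*o^4 - 4.87*o^3 + 1.18*o^2 + 5.53*o - 2.08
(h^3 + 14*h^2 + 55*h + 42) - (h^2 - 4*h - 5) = h^3 + 13*h^2 + 59*h + 47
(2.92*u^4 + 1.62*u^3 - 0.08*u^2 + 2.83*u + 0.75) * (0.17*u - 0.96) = 0.4964*u^5 - 2.5278*u^4 - 1.5688*u^3 + 0.5579*u^2 - 2.5893*u - 0.72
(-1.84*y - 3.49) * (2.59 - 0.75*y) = 1.38*y^2 - 2.1481*y - 9.0391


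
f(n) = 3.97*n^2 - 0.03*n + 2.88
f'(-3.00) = -23.85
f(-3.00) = 38.70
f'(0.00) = -0.03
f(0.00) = 2.88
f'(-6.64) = -52.75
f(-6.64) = 178.11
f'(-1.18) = -9.40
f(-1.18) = 8.44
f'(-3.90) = -31.00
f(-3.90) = 63.38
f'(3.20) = 25.38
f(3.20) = 43.44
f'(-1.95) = -15.51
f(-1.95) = 18.03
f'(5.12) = 40.62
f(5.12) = 106.80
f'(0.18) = 1.40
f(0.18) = 3.00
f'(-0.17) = -1.38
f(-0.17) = 3.00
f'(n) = 7.94*n - 0.03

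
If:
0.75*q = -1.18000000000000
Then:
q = -1.57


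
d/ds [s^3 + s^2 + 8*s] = 3*s^2 + 2*s + 8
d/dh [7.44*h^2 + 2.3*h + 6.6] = 14.88*h + 2.3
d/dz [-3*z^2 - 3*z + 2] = -6*z - 3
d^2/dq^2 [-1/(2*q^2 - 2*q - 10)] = (-q^2 + q + (2*q - 1)^2 + 5)/(-q^2 + q + 5)^3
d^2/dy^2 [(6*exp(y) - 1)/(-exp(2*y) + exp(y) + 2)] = (-6*exp(4*y) - 2*exp(3*y) - 75*exp(2*y) + 21*exp(y) - 26)*exp(y)/(exp(6*y) - 3*exp(5*y) - 3*exp(4*y) + 11*exp(3*y) + 6*exp(2*y) - 12*exp(y) - 8)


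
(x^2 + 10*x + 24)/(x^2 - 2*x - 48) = (x + 4)/(x - 8)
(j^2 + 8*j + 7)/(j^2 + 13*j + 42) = (j + 1)/(j + 6)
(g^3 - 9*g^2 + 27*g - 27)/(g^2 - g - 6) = (g^2 - 6*g + 9)/(g + 2)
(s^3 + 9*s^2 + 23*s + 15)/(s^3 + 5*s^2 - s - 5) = (s + 3)/(s - 1)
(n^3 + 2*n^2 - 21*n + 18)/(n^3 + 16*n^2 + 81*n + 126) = (n^2 - 4*n + 3)/(n^2 + 10*n + 21)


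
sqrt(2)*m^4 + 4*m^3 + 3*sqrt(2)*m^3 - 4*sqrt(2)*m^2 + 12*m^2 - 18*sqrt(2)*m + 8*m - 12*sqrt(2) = (m + 2)*(m - sqrt(2))*(m + 3*sqrt(2))*(sqrt(2)*m + sqrt(2))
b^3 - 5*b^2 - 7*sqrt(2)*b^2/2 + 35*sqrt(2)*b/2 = b*(b - 5)*(b - 7*sqrt(2)/2)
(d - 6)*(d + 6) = d^2 - 36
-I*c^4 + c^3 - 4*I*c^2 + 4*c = c*(c - 2*I)*(c + 2*I)*(-I*c + 1)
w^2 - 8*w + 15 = (w - 5)*(w - 3)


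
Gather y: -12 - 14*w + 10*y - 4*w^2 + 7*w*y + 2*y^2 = -4*w^2 - 14*w + 2*y^2 + y*(7*w + 10) - 12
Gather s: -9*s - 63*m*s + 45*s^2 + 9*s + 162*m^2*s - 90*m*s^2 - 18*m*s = s^2*(45 - 90*m) + s*(162*m^2 - 81*m)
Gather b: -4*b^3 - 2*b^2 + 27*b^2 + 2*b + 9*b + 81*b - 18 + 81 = -4*b^3 + 25*b^2 + 92*b + 63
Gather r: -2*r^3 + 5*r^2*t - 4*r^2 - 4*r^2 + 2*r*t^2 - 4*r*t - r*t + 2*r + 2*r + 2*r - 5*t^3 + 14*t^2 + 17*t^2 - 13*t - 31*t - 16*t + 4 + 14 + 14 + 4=-2*r^3 + r^2*(5*t - 8) + r*(2*t^2 - 5*t + 6) - 5*t^3 + 31*t^2 - 60*t + 36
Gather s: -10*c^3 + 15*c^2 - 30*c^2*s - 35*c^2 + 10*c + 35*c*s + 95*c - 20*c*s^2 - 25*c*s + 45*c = -10*c^3 - 20*c^2 - 20*c*s^2 + 150*c + s*(-30*c^2 + 10*c)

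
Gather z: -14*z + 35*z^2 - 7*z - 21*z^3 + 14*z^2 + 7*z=-21*z^3 + 49*z^2 - 14*z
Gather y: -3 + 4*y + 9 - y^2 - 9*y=-y^2 - 5*y + 6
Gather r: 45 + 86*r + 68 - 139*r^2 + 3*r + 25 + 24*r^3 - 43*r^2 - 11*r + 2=24*r^3 - 182*r^2 + 78*r + 140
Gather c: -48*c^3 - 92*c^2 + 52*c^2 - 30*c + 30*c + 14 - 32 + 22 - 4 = -48*c^3 - 40*c^2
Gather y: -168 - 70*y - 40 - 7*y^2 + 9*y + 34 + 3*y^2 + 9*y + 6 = -4*y^2 - 52*y - 168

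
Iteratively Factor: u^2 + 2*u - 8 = (u - 2)*(u + 4)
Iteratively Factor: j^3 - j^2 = (j - 1)*(j^2) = j*(j - 1)*(j)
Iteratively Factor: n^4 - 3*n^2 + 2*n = (n + 2)*(n^3 - 2*n^2 + n) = (n - 1)*(n + 2)*(n^2 - n) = (n - 1)^2*(n + 2)*(n)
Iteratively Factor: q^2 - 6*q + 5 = (q - 1)*(q - 5)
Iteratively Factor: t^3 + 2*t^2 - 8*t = (t + 4)*(t^2 - 2*t) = t*(t + 4)*(t - 2)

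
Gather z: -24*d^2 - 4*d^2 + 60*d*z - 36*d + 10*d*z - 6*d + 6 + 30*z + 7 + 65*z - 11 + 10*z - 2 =-28*d^2 - 42*d + z*(70*d + 105)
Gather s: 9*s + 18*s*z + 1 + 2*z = s*(18*z + 9) + 2*z + 1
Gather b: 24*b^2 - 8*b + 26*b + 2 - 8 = 24*b^2 + 18*b - 6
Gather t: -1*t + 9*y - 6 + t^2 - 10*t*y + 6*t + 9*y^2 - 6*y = t^2 + t*(5 - 10*y) + 9*y^2 + 3*y - 6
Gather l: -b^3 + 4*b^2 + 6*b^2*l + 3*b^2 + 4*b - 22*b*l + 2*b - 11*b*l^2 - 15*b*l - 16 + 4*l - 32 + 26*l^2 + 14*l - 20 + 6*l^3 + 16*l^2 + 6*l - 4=-b^3 + 7*b^2 + 6*b + 6*l^3 + l^2*(42 - 11*b) + l*(6*b^2 - 37*b + 24) - 72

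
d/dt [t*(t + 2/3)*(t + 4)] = 3*t^2 + 28*t/3 + 8/3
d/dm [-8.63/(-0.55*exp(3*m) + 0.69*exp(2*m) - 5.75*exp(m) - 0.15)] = (-14.2395*exp(2*m) + 11.9094*exp(m) - 49.6225)*exp(m)/(0.55*exp(3*m) - 0.69*exp(2*m) + 5.75*exp(m) + 0.15)^2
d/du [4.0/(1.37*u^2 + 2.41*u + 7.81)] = (-10.96*u - 9.64)/(1.37*u^2 + 2.41*u + 7.81)^2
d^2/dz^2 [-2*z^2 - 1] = -4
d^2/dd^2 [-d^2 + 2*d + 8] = -2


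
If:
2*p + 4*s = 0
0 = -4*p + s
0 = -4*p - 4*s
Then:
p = 0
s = 0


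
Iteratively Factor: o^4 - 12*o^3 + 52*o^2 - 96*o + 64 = (o - 2)*(o^3 - 10*o^2 + 32*o - 32) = (o - 4)*(o - 2)*(o^2 - 6*o + 8) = (o - 4)^2*(o - 2)*(o - 2)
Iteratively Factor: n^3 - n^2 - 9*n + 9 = (n + 3)*(n^2 - 4*n + 3) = (n - 1)*(n + 3)*(n - 3)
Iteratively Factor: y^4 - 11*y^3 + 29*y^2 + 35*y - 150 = (y - 3)*(y^3 - 8*y^2 + 5*y + 50) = (y - 5)*(y - 3)*(y^2 - 3*y - 10) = (y - 5)^2*(y - 3)*(y + 2)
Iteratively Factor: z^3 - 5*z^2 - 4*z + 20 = (z - 2)*(z^2 - 3*z - 10) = (z - 5)*(z - 2)*(z + 2)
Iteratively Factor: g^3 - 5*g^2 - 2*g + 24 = (g - 4)*(g^2 - g - 6) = (g - 4)*(g + 2)*(g - 3)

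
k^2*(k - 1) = k^3 - k^2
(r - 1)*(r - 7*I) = r^2 - r - 7*I*r + 7*I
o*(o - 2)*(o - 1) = o^3 - 3*o^2 + 2*o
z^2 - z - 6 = (z - 3)*(z + 2)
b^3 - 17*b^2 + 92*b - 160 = (b - 8)*(b - 5)*(b - 4)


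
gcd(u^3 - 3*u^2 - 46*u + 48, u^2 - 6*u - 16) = u - 8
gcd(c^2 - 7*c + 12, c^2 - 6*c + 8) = c - 4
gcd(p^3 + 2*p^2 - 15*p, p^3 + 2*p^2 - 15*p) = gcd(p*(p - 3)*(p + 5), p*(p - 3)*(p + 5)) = p^3 + 2*p^2 - 15*p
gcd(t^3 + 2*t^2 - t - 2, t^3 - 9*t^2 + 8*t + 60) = t + 2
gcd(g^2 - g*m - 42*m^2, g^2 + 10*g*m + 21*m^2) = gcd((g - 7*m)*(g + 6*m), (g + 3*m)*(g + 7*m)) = 1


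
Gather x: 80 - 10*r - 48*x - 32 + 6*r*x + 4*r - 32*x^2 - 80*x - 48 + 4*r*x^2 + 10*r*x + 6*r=x^2*(4*r - 32) + x*(16*r - 128)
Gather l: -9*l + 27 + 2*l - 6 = 21 - 7*l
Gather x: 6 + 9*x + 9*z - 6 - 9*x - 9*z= 0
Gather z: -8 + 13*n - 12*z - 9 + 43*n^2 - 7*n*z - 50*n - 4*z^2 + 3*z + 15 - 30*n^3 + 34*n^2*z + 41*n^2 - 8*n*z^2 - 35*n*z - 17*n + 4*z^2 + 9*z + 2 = -30*n^3 + 84*n^2 - 8*n*z^2 - 54*n + z*(34*n^2 - 42*n)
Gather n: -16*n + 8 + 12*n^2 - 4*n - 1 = 12*n^2 - 20*n + 7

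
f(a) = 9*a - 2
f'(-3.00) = 9.00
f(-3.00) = -29.00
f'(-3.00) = 9.00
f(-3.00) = -29.00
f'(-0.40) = 9.00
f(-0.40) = -5.60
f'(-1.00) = 9.00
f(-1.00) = -11.00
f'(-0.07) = 9.00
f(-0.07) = -2.63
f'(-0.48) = 9.00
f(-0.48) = -6.32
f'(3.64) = 9.00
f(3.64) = 30.76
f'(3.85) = 9.00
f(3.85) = 32.65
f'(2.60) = 9.00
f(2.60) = 21.40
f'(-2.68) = 9.00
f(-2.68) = -26.12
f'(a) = 9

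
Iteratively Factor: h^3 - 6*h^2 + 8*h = (h - 2)*(h^2 - 4*h) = h*(h - 2)*(h - 4)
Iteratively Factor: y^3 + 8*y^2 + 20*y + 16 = (y + 4)*(y^2 + 4*y + 4) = (y + 2)*(y + 4)*(y + 2)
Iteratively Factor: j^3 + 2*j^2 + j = (j + 1)*(j^2 + j) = j*(j + 1)*(j + 1)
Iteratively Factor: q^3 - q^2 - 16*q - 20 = (q - 5)*(q^2 + 4*q + 4) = (q - 5)*(q + 2)*(q + 2)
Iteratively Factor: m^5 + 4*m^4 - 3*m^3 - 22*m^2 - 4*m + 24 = (m + 2)*(m^4 + 2*m^3 - 7*m^2 - 8*m + 12) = (m - 1)*(m + 2)*(m^3 + 3*m^2 - 4*m - 12) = (m - 1)*(m + 2)*(m + 3)*(m^2 - 4) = (m - 1)*(m + 2)^2*(m + 3)*(m - 2)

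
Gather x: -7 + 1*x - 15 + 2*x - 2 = 3*x - 24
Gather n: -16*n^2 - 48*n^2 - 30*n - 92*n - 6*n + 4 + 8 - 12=-64*n^2 - 128*n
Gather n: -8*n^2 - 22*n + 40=-8*n^2 - 22*n + 40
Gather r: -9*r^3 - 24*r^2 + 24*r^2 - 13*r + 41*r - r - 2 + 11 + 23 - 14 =-9*r^3 + 27*r + 18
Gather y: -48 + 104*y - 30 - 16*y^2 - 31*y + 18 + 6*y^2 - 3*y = -10*y^2 + 70*y - 60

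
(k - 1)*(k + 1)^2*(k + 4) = k^4 + 5*k^3 + 3*k^2 - 5*k - 4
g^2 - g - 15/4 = (g - 5/2)*(g + 3/2)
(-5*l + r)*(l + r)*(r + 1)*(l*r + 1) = -5*l^3*r^2 - 5*l^3*r - 4*l^2*r^3 - 4*l^2*r^2 - 5*l^2*r - 5*l^2 + l*r^4 + l*r^3 - 4*l*r^2 - 4*l*r + r^3 + r^2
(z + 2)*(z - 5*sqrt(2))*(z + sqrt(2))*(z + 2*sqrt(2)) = z^4 - 2*sqrt(2)*z^3 + 2*z^3 - 26*z^2 - 4*sqrt(2)*z^2 - 52*z - 20*sqrt(2)*z - 40*sqrt(2)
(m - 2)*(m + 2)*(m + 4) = m^3 + 4*m^2 - 4*m - 16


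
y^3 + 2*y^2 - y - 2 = (y - 1)*(y + 1)*(y + 2)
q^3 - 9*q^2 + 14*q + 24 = (q - 6)*(q - 4)*(q + 1)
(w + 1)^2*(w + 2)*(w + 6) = w^4 + 10*w^3 + 29*w^2 + 32*w + 12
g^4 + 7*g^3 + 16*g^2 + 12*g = g*(g + 2)^2*(g + 3)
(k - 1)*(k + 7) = k^2 + 6*k - 7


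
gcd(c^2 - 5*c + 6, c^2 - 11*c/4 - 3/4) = c - 3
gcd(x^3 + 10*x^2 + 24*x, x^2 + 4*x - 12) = x + 6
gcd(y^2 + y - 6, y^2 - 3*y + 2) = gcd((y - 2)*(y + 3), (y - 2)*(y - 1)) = y - 2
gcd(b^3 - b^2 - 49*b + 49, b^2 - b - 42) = b - 7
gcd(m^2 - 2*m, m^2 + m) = m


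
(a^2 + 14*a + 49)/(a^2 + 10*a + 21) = (a + 7)/(a + 3)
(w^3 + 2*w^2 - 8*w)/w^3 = 1 + 2/w - 8/w^2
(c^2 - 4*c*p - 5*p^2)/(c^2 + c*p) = (c - 5*p)/c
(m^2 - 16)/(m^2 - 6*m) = (m^2 - 16)/(m*(m - 6))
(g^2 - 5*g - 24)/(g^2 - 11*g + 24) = (g + 3)/(g - 3)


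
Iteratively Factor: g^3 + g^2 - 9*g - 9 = (g - 3)*(g^2 + 4*g + 3) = (g - 3)*(g + 3)*(g + 1)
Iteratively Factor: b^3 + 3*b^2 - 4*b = (b)*(b^2 + 3*b - 4) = b*(b - 1)*(b + 4)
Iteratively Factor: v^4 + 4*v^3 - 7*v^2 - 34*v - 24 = (v + 1)*(v^3 + 3*v^2 - 10*v - 24) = (v + 1)*(v + 2)*(v^2 + v - 12) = (v - 3)*(v + 1)*(v + 2)*(v + 4)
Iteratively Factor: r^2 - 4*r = (r - 4)*(r)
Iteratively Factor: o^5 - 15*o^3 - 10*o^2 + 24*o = (o + 3)*(o^4 - 3*o^3 - 6*o^2 + 8*o) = (o - 4)*(o + 3)*(o^3 + o^2 - 2*o) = (o - 4)*(o + 2)*(o + 3)*(o^2 - o) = (o - 4)*(o - 1)*(o + 2)*(o + 3)*(o)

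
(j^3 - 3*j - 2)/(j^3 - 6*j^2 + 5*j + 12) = (j^2 - j - 2)/(j^2 - 7*j + 12)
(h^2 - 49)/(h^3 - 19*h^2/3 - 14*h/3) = 3*(h + 7)/(h*(3*h + 2))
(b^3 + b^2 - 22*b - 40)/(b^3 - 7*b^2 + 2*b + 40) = (b + 4)/(b - 4)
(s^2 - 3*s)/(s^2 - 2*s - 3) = s/(s + 1)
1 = 1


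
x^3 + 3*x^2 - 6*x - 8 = (x - 2)*(x + 1)*(x + 4)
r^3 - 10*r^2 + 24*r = r*(r - 6)*(r - 4)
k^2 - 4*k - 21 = (k - 7)*(k + 3)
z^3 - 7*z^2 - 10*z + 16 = (z - 8)*(z - 1)*(z + 2)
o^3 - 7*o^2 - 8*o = o*(o - 8)*(o + 1)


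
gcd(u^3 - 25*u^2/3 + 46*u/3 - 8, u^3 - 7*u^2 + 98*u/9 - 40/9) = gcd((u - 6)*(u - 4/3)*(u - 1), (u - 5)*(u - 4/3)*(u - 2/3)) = u - 4/3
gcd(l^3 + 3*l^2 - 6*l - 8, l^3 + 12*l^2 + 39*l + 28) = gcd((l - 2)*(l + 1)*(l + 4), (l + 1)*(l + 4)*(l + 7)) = l^2 + 5*l + 4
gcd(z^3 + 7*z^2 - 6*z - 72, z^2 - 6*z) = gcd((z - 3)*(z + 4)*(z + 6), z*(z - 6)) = 1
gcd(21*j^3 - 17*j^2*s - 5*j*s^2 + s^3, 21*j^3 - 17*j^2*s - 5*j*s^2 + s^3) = 21*j^3 - 17*j^2*s - 5*j*s^2 + s^3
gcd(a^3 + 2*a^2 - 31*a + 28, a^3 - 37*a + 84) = a^2 + 3*a - 28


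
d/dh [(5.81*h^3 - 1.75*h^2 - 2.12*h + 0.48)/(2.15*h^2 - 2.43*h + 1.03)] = (12.4915*h^4 - 28.2366*h^3 + 26.7634*h^2 - 5.669*h - 1.0172)/(4.6225*h^4 - 10.449*h^3 + 10.3339*h^2 - 5.0058*h + 1.0609)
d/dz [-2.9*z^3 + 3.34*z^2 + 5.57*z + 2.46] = -8.7*z^2 + 6.68*z + 5.57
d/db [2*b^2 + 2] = 4*b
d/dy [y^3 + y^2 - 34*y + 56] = 3*y^2 + 2*y - 34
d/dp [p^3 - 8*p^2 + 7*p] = 3*p^2 - 16*p + 7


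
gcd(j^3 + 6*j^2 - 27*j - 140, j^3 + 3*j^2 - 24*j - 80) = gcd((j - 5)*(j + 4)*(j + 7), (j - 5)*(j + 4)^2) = j^2 - j - 20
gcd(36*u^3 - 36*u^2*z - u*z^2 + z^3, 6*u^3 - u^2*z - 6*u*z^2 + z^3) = 6*u^2 - 7*u*z + z^2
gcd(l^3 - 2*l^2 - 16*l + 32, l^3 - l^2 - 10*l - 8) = l - 4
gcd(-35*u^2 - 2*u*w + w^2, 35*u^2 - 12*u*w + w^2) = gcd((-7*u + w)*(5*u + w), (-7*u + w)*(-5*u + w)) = 7*u - w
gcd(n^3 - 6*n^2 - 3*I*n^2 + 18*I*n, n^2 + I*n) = n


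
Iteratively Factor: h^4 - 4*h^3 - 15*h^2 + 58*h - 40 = (h - 2)*(h^3 - 2*h^2 - 19*h + 20) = (h - 5)*(h - 2)*(h^2 + 3*h - 4) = (h - 5)*(h - 2)*(h + 4)*(h - 1)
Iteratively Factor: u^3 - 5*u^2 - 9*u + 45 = (u - 5)*(u^2 - 9) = (u - 5)*(u + 3)*(u - 3)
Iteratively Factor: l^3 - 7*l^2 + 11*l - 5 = (l - 1)*(l^2 - 6*l + 5) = (l - 5)*(l - 1)*(l - 1)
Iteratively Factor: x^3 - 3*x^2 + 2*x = (x - 2)*(x^2 - x) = (x - 2)*(x - 1)*(x)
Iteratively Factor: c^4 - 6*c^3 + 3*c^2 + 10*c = (c)*(c^3 - 6*c^2 + 3*c + 10) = c*(c + 1)*(c^2 - 7*c + 10) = c*(c - 5)*(c + 1)*(c - 2)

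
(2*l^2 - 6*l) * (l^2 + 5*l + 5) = 2*l^4 + 4*l^3 - 20*l^2 - 30*l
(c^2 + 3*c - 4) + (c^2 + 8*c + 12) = 2*c^2 + 11*c + 8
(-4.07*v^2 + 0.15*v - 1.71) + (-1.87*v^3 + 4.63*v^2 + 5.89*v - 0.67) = -1.87*v^3 + 0.56*v^2 + 6.04*v - 2.38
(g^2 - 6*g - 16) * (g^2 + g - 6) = g^4 - 5*g^3 - 28*g^2 + 20*g + 96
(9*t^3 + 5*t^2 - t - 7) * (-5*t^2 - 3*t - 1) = -45*t^5 - 52*t^4 - 19*t^3 + 33*t^2 + 22*t + 7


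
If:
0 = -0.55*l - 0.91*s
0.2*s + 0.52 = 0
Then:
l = 4.30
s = -2.60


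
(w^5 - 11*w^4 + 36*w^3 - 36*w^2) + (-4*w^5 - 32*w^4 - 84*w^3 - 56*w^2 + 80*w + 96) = -3*w^5 - 43*w^4 - 48*w^3 - 92*w^2 + 80*w + 96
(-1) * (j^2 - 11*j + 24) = -j^2 + 11*j - 24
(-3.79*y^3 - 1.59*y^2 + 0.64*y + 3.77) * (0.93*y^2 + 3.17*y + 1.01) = -3.5247*y^5 - 13.493*y^4 - 8.273*y^3 + 3.929*y^2 + 12.5973*y + 3.8077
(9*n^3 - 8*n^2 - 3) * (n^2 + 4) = 9*n^5 - 8*n^4 + 36*n^3 - 35*n^2 - 12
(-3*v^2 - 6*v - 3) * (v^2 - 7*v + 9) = -3*v^4 + 15*v^3 + 12*v^2 - 33*v - 27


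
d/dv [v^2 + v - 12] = 2*v + 1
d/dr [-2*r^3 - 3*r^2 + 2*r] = -6*r^2 - 6*r + 2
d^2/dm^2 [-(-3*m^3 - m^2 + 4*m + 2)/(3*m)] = 2 - 4/(3*m^3)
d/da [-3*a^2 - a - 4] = -6*a - 1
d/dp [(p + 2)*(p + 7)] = 2*p + 9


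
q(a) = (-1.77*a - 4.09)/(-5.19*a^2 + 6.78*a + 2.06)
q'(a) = (-1.77*a - 4.09)*(10.38*a - 6.78)/(-5.19*a^2 + 6.78*a + 2.06)^2 - 1.77/(-5.19*a^2 + 6.78*a + 2.06)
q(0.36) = -1.23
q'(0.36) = 0.52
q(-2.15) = 0.01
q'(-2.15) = 0.05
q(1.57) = 77.85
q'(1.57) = -8376.99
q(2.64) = 0.54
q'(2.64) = -0.58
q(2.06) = 1.29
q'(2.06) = -2.85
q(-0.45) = 1.61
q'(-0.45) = 9.91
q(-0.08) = -2.66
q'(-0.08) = 12.45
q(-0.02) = -2.11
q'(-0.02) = 6.75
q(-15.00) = -0.02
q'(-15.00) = -0.00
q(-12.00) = -0.02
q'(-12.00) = -0.00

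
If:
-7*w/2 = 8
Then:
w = -16/7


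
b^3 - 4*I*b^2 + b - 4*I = (b - 4*I)*(b - I)*(b + I)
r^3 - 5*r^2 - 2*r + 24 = (r - 4)*(r - 3)*(r + 2)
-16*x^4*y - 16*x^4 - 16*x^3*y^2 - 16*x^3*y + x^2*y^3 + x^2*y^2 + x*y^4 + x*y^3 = (-4*x + y)*(x + y)*(4*x + y)*(x*y + x)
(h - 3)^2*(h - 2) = h^3 - 8*h^2 + 21*h - 18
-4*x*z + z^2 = z*(-4*x + z)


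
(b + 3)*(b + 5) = b^2 + 8*b + 15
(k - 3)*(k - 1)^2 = k^3 - 5*k^2 + 7*k - 3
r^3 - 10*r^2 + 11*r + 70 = (r - 7)*(r - 5)*(r + 2)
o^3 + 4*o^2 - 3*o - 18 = (o - 2)*(o + 3)^2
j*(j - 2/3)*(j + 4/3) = j^3 + 2*j^2/3 - 8*j/9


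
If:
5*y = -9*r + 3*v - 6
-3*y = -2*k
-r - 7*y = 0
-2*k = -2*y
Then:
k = 0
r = 0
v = 2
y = 0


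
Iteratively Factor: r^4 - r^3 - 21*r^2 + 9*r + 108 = (r - 3)*(r^3 + 2*r^2 - 15*r - 36) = (r - 3)*(r + 3)*(r^2 - r - 12) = (r - 3)*(r + 3)^2*(r - 4)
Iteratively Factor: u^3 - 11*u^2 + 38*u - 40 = (u - 5)*(u^2 - 6*u + 8) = (u - 5)*(u - 2)*(u - 4)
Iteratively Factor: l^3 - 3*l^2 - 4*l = (l + 1)*(l^2 - 4*l) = l*(l + 1)*(l - 4)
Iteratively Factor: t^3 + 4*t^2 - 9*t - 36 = (t + 4)*(t^2 - 9) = (t - 3)*(t + 4)*(t + 3)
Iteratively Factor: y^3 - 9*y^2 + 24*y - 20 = (y - 5)*(y^2 - 4*y + 4) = (y - 5)*(y - 2)*(y - 2)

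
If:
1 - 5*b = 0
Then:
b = 1/5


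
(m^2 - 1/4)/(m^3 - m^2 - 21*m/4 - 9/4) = (2*m - 1)/(2*m^2 - 3*m - 9)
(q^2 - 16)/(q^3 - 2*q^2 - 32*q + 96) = (q + 4)/(q^2 + 2*q - 24)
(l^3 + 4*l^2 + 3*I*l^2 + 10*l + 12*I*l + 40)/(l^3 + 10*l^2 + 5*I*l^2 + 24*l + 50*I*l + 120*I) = (l - 2*I)/(l + 6)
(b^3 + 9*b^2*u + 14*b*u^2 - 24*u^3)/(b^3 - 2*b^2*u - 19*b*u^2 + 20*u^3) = (-b - 6*u)/(-b + 5*u)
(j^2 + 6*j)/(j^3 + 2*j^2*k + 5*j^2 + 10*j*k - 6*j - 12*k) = j/(j^2 + 2*j*k - j - 2*k)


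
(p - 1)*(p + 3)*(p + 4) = p^3 + 6*p^2 + 5*p - 12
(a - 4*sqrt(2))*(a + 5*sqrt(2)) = a^2 + sqrt(2)*a - 40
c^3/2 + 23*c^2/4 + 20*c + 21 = (c/2 + 1)*(c + 7/2)*(c + 6)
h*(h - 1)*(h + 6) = h^3 + 5*h^2 - 6*h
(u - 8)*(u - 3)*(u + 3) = u^3 - 8*u^2 - 9*u + 72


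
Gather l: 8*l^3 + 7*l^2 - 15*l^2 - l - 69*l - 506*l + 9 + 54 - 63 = 8*l^3 - 8*l^2 - 576*l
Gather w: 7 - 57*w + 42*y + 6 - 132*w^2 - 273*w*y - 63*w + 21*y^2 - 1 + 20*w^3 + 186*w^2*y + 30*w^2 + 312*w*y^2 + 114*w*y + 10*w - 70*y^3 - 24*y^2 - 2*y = 20*w^3 + w^2*(186*y - 102) + w*(312*y^2 - 159*y - 110) - 70*y^3 - 3*y^2 + 40*y + 12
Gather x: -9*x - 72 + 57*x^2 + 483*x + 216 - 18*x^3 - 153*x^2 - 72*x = -18*x^3 - 96*x^2 + 402*x + 144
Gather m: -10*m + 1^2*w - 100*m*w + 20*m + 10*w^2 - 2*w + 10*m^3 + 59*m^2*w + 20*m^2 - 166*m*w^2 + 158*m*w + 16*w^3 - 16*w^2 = 10*m^3 + m^2*(59*w + 20) + m*(-166*w^2 + 58*w + 10) + 16*w^3 - 6*w^2 - w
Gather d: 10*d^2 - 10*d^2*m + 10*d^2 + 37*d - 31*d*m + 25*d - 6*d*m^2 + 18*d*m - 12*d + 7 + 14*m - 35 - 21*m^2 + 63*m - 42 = d^2*(20 - 10*m) + d*(-6*m^2 - 13*m + 50) - 21*m^2 + 77*m - 70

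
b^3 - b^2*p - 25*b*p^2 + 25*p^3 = (b - 5*p)*(b - p)*(b + 5*p)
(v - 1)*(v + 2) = v^2 + v - 2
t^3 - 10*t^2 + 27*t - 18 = (t - 6)*(t - 3)*(t - 1)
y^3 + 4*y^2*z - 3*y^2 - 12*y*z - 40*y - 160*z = (y - 8)*(y + 5)*(y + 4*z)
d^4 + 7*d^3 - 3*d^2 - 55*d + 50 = (d - 2)*(d - 1)*(d + 5)^2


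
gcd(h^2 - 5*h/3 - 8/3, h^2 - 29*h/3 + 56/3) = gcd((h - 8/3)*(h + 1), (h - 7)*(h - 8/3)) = h - 8/3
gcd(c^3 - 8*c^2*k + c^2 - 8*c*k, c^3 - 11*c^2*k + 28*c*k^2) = c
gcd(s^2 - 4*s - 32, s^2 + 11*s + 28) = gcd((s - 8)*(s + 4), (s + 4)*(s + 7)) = s + 4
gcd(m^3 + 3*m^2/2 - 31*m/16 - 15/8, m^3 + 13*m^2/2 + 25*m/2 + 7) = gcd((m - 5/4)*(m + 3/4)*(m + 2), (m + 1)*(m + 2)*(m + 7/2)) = m + 2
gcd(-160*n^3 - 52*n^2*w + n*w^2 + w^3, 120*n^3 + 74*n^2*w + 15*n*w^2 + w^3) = 20*n^2 + 9*n*w + w^2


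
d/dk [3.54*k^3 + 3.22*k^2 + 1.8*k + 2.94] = 10.62*k^2 + 6.44*k + 1.8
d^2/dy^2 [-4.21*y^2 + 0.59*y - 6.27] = -8.42000000000000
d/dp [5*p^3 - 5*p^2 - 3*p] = 15*p^2 - 10*p - 3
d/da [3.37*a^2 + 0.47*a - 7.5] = 6.74*a + 0.47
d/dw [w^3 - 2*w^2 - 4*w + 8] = 3*w^2 - 4*w - 4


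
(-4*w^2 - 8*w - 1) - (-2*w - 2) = -4*w^2 - 6*w + 1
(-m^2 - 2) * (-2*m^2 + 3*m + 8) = 2*m^4 - 3*m^3 - 4*m^2 - 6*m - 16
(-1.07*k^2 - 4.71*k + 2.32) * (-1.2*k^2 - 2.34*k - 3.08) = 1.284*k^4 + 8.1558*k^3 + 11.533*k^2 + 9.078*k - 7.1456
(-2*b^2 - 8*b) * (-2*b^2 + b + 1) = 4*b^4 + 14*b^3 - 10*b^2 - 8*b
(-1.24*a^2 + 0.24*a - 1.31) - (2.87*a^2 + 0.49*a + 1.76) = -4.11*a^2 - 0.25*a - 3.07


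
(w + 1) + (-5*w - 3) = -4*w - 2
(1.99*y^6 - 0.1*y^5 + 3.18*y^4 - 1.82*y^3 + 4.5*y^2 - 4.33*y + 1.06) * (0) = 0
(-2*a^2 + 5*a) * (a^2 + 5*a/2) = -2*a^4 + 25*a^2/2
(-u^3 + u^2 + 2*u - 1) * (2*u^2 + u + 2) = -2*u^5 + u^4 + 3*u^3 + 2*u^2 + 3*u - 2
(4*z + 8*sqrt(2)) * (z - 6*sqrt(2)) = 4*z^2 - 16*sqrt(2)*z - 96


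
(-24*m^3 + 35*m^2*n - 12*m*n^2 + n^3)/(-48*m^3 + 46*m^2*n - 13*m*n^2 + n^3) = (m - n)/(2*m - n)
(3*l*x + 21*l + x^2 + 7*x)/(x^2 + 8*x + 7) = (3*l + x)/(x + 1)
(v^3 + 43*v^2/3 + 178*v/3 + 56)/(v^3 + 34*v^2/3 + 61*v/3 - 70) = (3*v + 4)/(3*v - 5)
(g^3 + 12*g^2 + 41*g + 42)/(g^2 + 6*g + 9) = (g^2 + 9*g + 14)/(g + 3)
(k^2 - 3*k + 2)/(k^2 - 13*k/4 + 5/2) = 4*(k - 1)/(4*k - 5)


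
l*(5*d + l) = 5*d*l + l^2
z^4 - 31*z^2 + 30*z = z*(z - 5)*(z - 1)*(z + 6)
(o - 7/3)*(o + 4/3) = o^2 - o - 28/9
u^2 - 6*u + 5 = (u - 5)*(u - 1)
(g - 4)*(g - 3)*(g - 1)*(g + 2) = g^4 - 6*g^3 + 3*g^2 + 26*g - 24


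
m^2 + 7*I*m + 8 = (m - I)*(m + 8*I)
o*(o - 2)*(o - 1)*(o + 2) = o^4 - o^3 - 4*o^2 + 4*o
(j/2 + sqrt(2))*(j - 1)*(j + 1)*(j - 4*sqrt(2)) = j^4/2 - sqrt(2)*j^3 - 17*j^2/2 + sqrt(2)*j + 8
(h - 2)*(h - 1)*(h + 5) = h^3 + 2*h^2 - 13*h + 10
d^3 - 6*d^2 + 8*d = d*(d - 4)*(d - 2)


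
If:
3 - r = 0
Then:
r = 3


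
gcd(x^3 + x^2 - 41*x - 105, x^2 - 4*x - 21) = x^2 - 4*x - 21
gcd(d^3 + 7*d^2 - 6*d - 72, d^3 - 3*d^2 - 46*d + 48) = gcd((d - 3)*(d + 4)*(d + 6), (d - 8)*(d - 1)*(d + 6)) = d + 6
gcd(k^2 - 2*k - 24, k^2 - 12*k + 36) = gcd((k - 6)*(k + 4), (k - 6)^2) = k - 6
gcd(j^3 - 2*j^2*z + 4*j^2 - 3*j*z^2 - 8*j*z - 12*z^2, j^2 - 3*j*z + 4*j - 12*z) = -j^2 + 3*j*z - 4*j + 12*z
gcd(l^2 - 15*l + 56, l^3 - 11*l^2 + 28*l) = l - 7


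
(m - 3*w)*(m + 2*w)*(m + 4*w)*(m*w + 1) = m^4*w + 3*m^3*w^2 + m^3 - 10*m^2*w^3 + 3*m^2*w - 24*m*w^4 - 10*m*w^2 - 24*w^3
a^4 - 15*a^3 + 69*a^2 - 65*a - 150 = (a - 6)*(a - 5)^2*(a + 1)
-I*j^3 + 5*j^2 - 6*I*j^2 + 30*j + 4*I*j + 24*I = (j + 6)*(j + 4*I)*(-I*j + 1)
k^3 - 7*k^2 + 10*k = k*(k - 5)*(k - 2)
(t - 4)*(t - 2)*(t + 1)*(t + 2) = t^4 - 3*t^3 - 8*t^2 + 12*t + 16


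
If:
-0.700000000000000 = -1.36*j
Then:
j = 0.51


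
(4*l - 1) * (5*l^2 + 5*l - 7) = 20*l^3 + 15*l^2 - 33*l + 7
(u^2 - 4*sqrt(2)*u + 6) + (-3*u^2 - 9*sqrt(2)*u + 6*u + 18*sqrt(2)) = -2*u^2 - 13*sqrt(2)*u + 6*u + 6 + 18*sqrt(2)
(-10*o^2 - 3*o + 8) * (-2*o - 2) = 20*o^3 + 26*o^2 - 10*o - 16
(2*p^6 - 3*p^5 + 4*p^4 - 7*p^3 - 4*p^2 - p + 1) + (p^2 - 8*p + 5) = 2*p^6 - 3*p^5 + 4*p^4 - 7*p^3 - 3*p^2 - 9*p + 6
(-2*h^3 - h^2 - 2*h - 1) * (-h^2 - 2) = 2*h^5 + h^4 + 6*h^3 + 3*h^2 + 4*h + 2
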